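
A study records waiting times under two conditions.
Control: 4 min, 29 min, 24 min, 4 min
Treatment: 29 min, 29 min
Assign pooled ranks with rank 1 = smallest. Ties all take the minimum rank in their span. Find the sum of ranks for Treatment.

8

Sorted (ascending): 4, 4, 24, 29, 29, 29
The 2 values of 4 occupy positions 1–2 → each gets rank 1.
The 3 values of 29 occupy positions 4–6 → each gets rank 4.
Treatment values → pooled ranks: 29→4, 29→4
Rank sum = 4 + 4 = 8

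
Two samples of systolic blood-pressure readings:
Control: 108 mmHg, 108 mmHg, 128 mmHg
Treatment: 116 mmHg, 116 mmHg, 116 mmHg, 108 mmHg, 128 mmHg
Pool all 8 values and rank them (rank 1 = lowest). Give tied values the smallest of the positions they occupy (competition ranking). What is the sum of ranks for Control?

9

Sorted (ascending): 108, 108, 108, 116, 116, 116, 128, 128
The 3 values of 108 occupy positions 1–3 → each gets rank 1.
The 3 values of 116 occupy positions 4–6 → each gets rank 4.
The 2 values of 128 occupy positions 7–8 → each gets rank 7.
Control values → pooled ranks: 108→1, 108→1, 128→7
Rank sum = 1 + 1 + 7 = 9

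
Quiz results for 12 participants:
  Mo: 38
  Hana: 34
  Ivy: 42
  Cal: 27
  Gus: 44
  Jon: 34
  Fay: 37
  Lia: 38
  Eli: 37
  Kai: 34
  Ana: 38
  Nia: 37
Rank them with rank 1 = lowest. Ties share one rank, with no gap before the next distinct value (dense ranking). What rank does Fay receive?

Sorted (ascending): 27, 34, 34, 34, 37, 37, 37, 38, 38, 38, 42, 44
The 3 values of 34 share dense rank 2.
The 3 values of 37 share dense rank 3.
The 3 values of 38 share dense rank 4.
Remaining distinct values take the next consecutive integers.
Fay has value 37 → rank 3.

3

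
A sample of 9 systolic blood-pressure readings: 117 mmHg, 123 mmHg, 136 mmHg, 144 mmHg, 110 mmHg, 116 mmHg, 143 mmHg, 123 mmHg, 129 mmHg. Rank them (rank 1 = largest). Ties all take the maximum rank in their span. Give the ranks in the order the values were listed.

Sorted (descending): 144, 143, 136, 129, 123, 123, 117, 116, 110
The 2 values of 123 occupy positions 5–6 → each gets rank 6.

7, 6, 3, 1, 9, 8, 2, 6, 4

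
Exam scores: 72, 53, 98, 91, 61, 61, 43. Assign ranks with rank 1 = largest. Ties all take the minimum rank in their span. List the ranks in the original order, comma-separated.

3, 6, 1, 2, 4, 4, 7

Sorted (descending): 98, 91, 72, 61, 61, 53, 43
The 2 values of 61 occupy positions 4–5 → each gets rank 4.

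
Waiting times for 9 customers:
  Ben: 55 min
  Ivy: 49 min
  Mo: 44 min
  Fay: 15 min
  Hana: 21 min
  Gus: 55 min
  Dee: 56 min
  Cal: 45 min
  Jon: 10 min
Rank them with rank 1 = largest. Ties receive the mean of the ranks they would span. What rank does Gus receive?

Sorted (descending): 56, 55, 55, 49, 45, 44, 21, 15, 10
The 2 values of 55 occupy positions 2–3 → average rank (2+3)/2 = 2.5.
Gus has value 55 min → rank 2.5.

2.5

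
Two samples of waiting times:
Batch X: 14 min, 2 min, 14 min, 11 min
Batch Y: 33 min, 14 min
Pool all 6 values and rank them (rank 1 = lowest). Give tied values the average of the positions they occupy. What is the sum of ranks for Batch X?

11

Sorted (ascending): 2, 11, 14, 14, 14, 33
The 3 values of 14 occupy positions 3–5 → average rank 4.
Batch X values → pooled ranks: 14→4, 2→1, 14→4, 11→2
Rank sum = 4 + 1 + 4 + 2 = 11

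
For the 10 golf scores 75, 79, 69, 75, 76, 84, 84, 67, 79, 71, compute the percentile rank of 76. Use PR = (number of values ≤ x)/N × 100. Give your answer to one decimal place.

N = 10.
Strictly below 76: 5. Equal to 76: 1.
PR = 6/10 × 100 = 60.0

60.0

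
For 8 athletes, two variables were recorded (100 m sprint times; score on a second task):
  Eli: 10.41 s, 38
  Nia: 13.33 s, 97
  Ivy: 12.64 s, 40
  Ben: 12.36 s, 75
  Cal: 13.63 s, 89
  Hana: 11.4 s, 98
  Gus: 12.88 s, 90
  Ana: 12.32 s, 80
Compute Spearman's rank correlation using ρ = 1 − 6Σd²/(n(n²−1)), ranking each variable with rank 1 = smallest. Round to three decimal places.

Ranks of variable 1: 1, 7, 5, 4, 8, 2, 6, 3
Ranks of variable 2: 1, 7, 2, 3, 5, 8, 6, 4
d = r₁ − r₂: 0, 0, 3, 1, 3, -6, 0, -1
d²: 0, 0, 9, 1, 9, 36, 0, 1; Σd² = 56
ρ = 1 − 6·56/(8·63) = 1 − 336/504 = 0.333

0.333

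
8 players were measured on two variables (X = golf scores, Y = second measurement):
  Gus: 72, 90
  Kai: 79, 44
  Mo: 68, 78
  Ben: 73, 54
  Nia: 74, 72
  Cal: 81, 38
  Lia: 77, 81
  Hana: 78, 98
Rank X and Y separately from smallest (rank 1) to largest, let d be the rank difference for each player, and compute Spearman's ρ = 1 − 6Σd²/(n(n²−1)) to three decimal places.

Ranks of variable 1: 2, 7, 1, 3, 4, 8, 5, 6
Ranks of variable 2: 7, 2, 5, 3, 4, 1, 6, 8
d = r₁ − r₂: -5, 5, -4, 0, 0, 7, -1, -2
d²: 25, 25, 16, 0, 0, 49, 1, 4; Σd² = 120
ρ = 1 − 6·120/(8·63) = 1 − 720/504 = -0.429

-0.429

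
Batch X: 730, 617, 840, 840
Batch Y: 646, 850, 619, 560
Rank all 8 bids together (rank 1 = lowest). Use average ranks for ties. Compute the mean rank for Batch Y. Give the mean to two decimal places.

4.00

Sorted (ascending): 560, 617, 619, 646, 730, 840, 840, 850
The 2 values of 840 occupy positions 6–7 → average rank (6+7)/2 = 6.5.
Batch Y values → pooled ranks: 646→4, 850→8, 619→3, 560→1
Mean rank = (4 + 8 + 3 + 1) / 4 = 4.00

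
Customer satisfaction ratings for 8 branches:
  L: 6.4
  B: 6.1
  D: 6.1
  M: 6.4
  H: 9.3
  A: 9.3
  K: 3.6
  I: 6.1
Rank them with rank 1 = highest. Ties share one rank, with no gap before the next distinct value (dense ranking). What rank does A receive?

Sorted (descending): 9.3, 9.3, 6.4, 6.4, 6.1, 6.1, 6.1, 3.6
The 2 values of 9.3 share dense rank 1.
The 2 values of 6.4 share dense rank 2.
The 3 values of 6.1 share dense rank 3.
Remaining distinct values take the next consecutive integers.
A has value 9.3 → rank 1.

1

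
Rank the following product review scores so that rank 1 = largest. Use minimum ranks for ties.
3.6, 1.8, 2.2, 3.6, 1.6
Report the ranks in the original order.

1, 4, 3, 1, 5

Sorted (descending): 3.6, 3.6, 2.2, 1.8, 1.6
The 2 values of 3.6 occupy positions 1–2 → each gets rank 1.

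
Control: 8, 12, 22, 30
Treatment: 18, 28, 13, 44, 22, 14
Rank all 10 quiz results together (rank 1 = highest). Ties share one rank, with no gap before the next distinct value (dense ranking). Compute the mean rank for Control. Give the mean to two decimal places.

5.75

Sorted (descending): 44, 30, 28, 22, 22, 18, 14, 13, 12, 8
The 2 values of 22 share dense rank 4.
Remaining distinct values take the next consecutive integers.
Control values → pooled ranks: 8→9, 12→8, 22→4, 30→2
Mean rank = (9 + 8 + 4 + 2) / 4 = 5.75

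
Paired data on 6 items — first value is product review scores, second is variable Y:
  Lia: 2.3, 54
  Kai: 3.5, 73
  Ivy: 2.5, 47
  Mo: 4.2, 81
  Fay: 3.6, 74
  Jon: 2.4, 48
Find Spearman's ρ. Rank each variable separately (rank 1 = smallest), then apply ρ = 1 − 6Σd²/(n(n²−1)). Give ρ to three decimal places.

0.771

Ranks of variable 1: 1, 4, 3, 6, 5, 2
Ranks of variable 2: 3, 4, 1, 6, 5, 2
d = r₁ − r₂: -2, 0, 2, 0, 0, 0
d²: 4, 0, 4, 0, 0, 0; Σd² = 8
ρ = 1 − 6·8/(6·35) = 1 − 48/210 = 0.771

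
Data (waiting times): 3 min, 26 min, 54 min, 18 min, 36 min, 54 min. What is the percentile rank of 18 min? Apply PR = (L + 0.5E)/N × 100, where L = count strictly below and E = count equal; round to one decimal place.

25.0

N = 6.
Strictly below 18: 1. Equal to 18: 1.
PR = (1 + 0.5·1)/6 × 100 = 25.0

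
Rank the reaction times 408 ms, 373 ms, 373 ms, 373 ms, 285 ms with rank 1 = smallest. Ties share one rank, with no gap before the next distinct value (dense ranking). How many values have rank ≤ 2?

Sorted (ascending): 285, 373, 373, 373, 408
The 3 values of 373 share dense rank 2.
Remaining distinct values take the next consecutive integers.
Ranks ≤ 2: {1, 2, 2, 2} → 4 values.

4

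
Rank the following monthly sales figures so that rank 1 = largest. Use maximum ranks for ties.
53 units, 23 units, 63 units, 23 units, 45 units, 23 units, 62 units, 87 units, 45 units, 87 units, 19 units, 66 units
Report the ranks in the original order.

6, 11, 4, 11, 8, 11, 5, 2, 8, 2, 12, 3

Sorted (descending): 87, 87, 66, 63, 62, 53, 45, 45, 23, 23, 23, 19
The 2 values of 87 occupy positions 1–2 → each gets rank 2.
The 2 values of 45 occupy positions 7–8 → each gets rank 8.
The 3 values of 23 occupy positions 9–11 → each gets rank 11.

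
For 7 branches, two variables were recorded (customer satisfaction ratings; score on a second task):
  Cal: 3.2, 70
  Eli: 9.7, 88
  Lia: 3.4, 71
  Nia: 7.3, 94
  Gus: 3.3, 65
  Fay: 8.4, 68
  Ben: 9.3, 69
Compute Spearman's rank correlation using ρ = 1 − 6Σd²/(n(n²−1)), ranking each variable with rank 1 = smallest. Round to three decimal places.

Ranks of variable 1: 1, 7, 3, 4, 2, 5, 6
Ranks of variable 2: 4, 6, 5, 7, 1, 2, 3
d = r₁ − r₂: -3, 1, -2, -3, 1, 3, 3
d²: 9, 1, 4, 9, 1, 9, 9; Σd² = 42
ρ = 1 − 6·42/(7·48) = 1 − 252/336 = 0.250

0.250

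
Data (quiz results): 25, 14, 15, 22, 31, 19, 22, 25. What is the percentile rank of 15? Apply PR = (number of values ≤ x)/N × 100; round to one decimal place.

N = 8.
Strictly below 15: 1. Equal to 15: 1.
PR = 2/8 × 100 = 25.0

25.0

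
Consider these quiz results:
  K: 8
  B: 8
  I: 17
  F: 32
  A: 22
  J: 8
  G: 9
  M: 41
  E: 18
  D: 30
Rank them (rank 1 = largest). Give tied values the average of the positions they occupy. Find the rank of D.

Sorted (descending): 41, 32, 30, 22, 18, 17, 9, 8, 8, 8
The 3 values of 8 occupy positions 8–10 → average rank 9.
D has value 30 → rank 3.

3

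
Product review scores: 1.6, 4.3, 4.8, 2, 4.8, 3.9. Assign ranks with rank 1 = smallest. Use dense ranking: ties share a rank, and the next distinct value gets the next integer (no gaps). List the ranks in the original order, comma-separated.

1, 4, 5, 2, 5, 3

Sorted (ascending): 1.6, 2, 3.9, 4.3, 4.8, 4.8
The 2 values of 4.8 share dense rank 5.
Remaining distinct values take the next consecutive integers.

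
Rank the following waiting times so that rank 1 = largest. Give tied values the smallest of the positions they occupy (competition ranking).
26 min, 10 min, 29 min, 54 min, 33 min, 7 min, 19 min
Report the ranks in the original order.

4, 6, 3, 1, 2, 7, 5

Sorted (descending): 54, 33, 29, 26, 19, 10, 7
No ties — each value takes its position as its rank.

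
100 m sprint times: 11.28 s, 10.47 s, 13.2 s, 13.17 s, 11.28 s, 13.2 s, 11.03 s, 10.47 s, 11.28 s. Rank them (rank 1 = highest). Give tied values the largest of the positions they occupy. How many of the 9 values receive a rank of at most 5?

Sorted (descending): 13.2, 13.2, 13.17, 11.28, 11.28, 11.28, 11.03, 10.47, 10.47
The 2 values of 13.2 occupy positions 1–2 → each gets rank 2.
The 3 values of 11.28 occupy positions 4–6 → each gets rank 6.
The 2 values of 10.47 occupy positions 8–9 → each gets rank 9.
Ranks ≤ 5: {2, 2, 3} → 3 values.

3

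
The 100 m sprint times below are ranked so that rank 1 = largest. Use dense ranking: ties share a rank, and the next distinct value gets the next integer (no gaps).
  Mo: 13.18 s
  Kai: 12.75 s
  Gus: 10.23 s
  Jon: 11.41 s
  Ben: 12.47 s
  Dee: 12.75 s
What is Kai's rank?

2

Sorted (descending): 13.18, 12.75, 12.75, 12.47, 11.41, 10.23
The 2 values of 12.75 share dense rank 2.
Remaining distinct values take the next consecutive integers.
Kai has value 12.75 s → rank 2.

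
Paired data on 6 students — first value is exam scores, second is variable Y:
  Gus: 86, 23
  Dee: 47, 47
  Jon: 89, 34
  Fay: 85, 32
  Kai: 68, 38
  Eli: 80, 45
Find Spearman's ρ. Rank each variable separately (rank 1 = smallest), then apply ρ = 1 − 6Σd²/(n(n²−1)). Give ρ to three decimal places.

Ranks of variable 1: 5, 1, 6, 4, 2, 3
Ranks of variable 2: 1, 6, 3, 2, 4, 5
d = r₁ − r₂: 4, -5, 3, 2, -2, -2
d²: 16, 25, 9, 4, 4, 4; Σd² = 62
ρ = 1 − 6·62/(6·35) = 1 − 372/210 = -0.771

-0.771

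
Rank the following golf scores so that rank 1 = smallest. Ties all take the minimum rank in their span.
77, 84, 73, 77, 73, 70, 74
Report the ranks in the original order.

Sorted (ascending): 70, 73, 73, 74, 77, 77, 84
The 2 values of 73 occupy positions 2–3 → each gets rank 2.
The 2 values of 77 occupy positions 5–6 → each gets rank 5.

5, 7, 2, 5, 2, 1, 4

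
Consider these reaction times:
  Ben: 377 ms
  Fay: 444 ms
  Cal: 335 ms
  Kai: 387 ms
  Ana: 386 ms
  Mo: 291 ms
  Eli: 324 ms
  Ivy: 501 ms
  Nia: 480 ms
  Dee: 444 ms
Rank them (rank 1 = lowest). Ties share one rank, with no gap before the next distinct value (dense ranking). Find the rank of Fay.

7

Sorted (ascending): 291, 324, 335, 377, 386, 387, 444, 444, 480, 501
The 2 values of 444 share dense rank 7.
Remaining distinct values take the next consecutive integers.
Fay has value 444 ms → rank 7.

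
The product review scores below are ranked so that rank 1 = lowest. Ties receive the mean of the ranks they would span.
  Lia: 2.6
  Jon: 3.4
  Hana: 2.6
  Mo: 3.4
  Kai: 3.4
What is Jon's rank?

Sorted (ascending): 2.6, 2.6, 3.4, 3.4, 3.4
The 2 values of 2.6 occupy positions 1–2 → average rank (1+2)/2 = 1.5.
The 3 values of 3.4 occupy positions 3–5 → average rank 4.
Jon has value 3.4 → rank 4.

4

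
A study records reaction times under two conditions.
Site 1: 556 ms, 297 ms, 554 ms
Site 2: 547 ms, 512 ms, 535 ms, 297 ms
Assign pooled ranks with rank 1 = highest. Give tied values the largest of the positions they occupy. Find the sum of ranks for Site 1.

10

Sorted (descending): 556, 554, 547, 535, 512, 297, 297
The 2 values of 297 occupy positions 6–7 → each gets rank 7.
Site 1 values → pooled ranks: 556→1, 297→7, 554→2
Rank sum = 1 + 7 + 2 = 10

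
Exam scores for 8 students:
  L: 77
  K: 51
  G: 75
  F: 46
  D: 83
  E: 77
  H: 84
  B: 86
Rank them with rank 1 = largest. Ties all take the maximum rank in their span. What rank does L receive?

Sorted (descending): 86, 84, 83, 77, 77, 75, 51, 46
The 2 values of 77 occupy positions 4–5 → each gets rank 5.
L has value 77 → rank 5.

5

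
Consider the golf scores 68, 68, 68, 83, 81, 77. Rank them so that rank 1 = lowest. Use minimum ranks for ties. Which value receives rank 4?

77

Sorted (ascending): 68, 68, 68, 77, 81, 83
The 3 values of 68 occupy positions 1–3 → each gets rank 1.
Rank 4 → value 77.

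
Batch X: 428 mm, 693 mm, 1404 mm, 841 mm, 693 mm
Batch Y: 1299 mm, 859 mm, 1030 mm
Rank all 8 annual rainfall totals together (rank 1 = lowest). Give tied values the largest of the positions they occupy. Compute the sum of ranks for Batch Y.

18

Sorted (ascending): 428, 693, 693, 841, 859, 1030, 1299, 1404
The 2 values of 693 occupy positions 2–3 → each gets rank 3.
Batch Y values → pooled ranks: 1299→7, 859→5, 1030→6
Rank sum = 7 + 5 + 6 = 18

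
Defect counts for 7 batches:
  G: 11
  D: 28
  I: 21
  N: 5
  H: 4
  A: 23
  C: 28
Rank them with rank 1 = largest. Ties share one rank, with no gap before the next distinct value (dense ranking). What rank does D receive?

Sorted (descending): 28, 28, 23, 21, 11, 5, 4
The 2 values of 28 share dense rank 1.
Remaining distinct values take the next consecutive integers.
D has value 28 → rank 1.

1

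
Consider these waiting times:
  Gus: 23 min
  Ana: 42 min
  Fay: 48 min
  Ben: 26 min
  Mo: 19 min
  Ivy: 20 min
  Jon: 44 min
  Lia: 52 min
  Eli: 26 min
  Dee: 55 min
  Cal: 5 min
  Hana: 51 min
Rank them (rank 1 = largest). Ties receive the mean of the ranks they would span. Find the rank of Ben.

Sorted (descending): 55, 52, 51, 48, 44, 42, 26, 26, 23, 20, 19, 5
The 2 values of 26 occupy positions 7–8 → average rank (7+8)/2 = 7.5.
Ben has value 26 min → rank 7.5.

7.5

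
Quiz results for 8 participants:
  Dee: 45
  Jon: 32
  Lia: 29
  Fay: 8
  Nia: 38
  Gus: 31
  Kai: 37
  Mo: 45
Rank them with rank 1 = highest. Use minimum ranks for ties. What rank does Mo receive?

Sorted (descending): 45, 45, 38, 37, 32, 31, 29, 8
The 2 values of 45 occupy positions 1–2 → each gets rank 1.
Mo has value 45 → rank 1.

1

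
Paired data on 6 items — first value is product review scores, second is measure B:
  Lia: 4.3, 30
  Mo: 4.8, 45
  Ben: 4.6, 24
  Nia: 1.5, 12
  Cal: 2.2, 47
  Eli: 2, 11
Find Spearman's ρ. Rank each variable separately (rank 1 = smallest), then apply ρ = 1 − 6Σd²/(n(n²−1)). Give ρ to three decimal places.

0.543

Ranks of variable 1: 4, 6, 5, 1, 3, 2
Ranks of variable 2: 4, 5, 3, 2, 6, 1
d = r₁ − r₂: 0, 1, 2, -1, -3, 1
d²: 0, 1, 4, 1, 9, 1; Σd² = 16
ρ = 1 − 6·16/(6·35) = 1 − 96/210 = 0.543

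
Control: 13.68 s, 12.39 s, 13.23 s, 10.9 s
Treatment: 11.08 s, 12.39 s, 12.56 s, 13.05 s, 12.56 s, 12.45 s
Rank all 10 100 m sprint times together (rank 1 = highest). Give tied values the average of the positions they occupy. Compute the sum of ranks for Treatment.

34.5

Sorted (descending): 13.68, 13.23, 13.05, 12.56, 12.56, 12.45, 12.39, 12.39, 11.08, 10.9
The 2 values of 12.56 occupy positions 4–5 → average rank (4+5)/2 = 4.5.
The 2 values of 12.39 occupy positions 7–8 → average rank (7+8)/2 = 7.5.
Treatment values → pooled ranks: 11.08→9, 12.39→7.5, 12.56→4.5, 13.05→3, 12.56→4.5, 12.45→6
Rank sum = 9 + 7.5 + 4.5 + 3 + 4.5 + 6 = 34.5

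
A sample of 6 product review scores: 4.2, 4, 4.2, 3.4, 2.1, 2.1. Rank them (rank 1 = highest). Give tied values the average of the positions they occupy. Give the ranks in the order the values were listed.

1.5, 3, 1.5, 4, 5.5, 5.5

Sorted (descending): 4.2, 4.2, 4, 3.4, 2.1, 2.1
The 2 values of 4.2 occupy positions 1–2 → average rank (1+2)/2 = 1.5.
The 2 values of 2.1 occupy positions 5–6 → average rank (5+6)/2 = 5.5.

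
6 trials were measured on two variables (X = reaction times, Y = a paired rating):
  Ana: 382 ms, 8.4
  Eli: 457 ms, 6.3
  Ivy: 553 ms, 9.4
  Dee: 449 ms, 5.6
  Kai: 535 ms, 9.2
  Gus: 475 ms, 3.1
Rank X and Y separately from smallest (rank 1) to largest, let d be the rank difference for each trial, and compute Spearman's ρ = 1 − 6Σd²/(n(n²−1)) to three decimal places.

0.486

Ranks of variable 1: 1, 3, 6, 2, 5, 4
Ranks of variable 2: 4, 3, 6, 2, 5, 1
d = r₁ − r₂: -3, 0, 0, 0, 0, 3
d²: 9, 0, 0, 0, 0, 9; Σd² = 18
ρ = 1 − 6·18/(6·35) = 1 − 108/210 = 0.486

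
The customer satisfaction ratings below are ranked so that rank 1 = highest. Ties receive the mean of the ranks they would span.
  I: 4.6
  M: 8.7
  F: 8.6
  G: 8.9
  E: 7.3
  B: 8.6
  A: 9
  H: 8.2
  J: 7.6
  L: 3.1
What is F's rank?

Sorted (descending): 9, 8.9, 8.7, 8.6, 8.6, 8.2, 7.6, 7.3, 4.6, 3.1
The 2 values of 8.6 occupy positions 4–5 → average rank (4+5)/2 = 4.5.
F has value 8.6 → rank 4.5.

4.5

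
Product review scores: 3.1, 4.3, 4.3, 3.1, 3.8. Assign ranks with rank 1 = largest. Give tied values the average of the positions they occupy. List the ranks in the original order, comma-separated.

Sorted (descending): 4.3, 4.3, 3.8, 3.1, 3.1
The 2 values of 4.3 occupy positions 1–2 → average rank (1+2)/2 = 1.5.
The 2 values of 3.1 occupy positions 4–5 → average rank (4+5)/2 = 4.5.

4.5, 1.5, 1.5, 4.5, 3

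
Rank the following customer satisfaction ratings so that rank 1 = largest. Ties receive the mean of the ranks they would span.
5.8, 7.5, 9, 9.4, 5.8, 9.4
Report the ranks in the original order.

Sorted (descending): 9.4, 9.4, 9, 7.5, 5.8, 5.8
The 2 values of 9.4 occupy positions 1–2 → average rank (1+2)/2 = 1.5.
The 2 values of 5.8 occupy positions 5–6 → average rank (5+6)/2 = 5.5.

5.5, 4, 3, 1.5, 5.5, 1.5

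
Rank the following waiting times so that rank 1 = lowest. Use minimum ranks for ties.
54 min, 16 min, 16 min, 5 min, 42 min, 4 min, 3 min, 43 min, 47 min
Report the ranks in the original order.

Sorted (ascending): 3, 4, 5, 16, 16, 42, 43, 47, 54
The 2 values of 16 occupy positions 4–5 → each gets rank 4.

9, 4, 4, 3, 6, 2, 1, 7, 8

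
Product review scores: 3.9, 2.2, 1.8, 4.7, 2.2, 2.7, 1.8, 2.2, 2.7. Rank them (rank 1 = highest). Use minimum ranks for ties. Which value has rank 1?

4.7

Sorted (descending): 4.7, 3.9, 2.7, 2.7, 2.2, 2.2, 2.2, 1.8, 1.8
The 2 values of 2.7 occupy positions 3–4 → each gets rank 3.
The 3 values of 2.2 occupy positions 5–7 → each gets rank 5.
The 2 values of 1.8 occupy positions 8–9 → each gets rank 8.
Rank 1 → value 4.7.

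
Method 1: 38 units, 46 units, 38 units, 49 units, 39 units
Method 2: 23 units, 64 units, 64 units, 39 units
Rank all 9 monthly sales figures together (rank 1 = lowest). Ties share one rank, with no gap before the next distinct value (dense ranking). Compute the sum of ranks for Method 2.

16

Sorted (ascending): 23, 38, 38, 39, 39, 46, 49, 64, 64
The 2 values of 38 share dense rank 2.
The 2 values of 39 share dense rank 3.
The 2 values of 64 share dense rank 6.
Remaining distinct values take the next consecutive integers.
Method 2 values → pooled ranks: 23→1, 64→6, 64→6, 39→3
Rank sum = 1 + 6 + 6 + 3 = 16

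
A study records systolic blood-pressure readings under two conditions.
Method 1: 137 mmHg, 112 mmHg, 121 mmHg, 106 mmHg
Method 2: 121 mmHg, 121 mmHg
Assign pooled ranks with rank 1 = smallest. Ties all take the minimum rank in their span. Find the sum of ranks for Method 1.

12

Sorted (ascending): 106, 112, 121, 121, 121, 137
The 3 values of 121 occupy positions 3–5 → each gets rank 3.
Method 1 values → pooled ranks: 137→6, 112→2, 121→3, 106→1
Rank sum = 6 + 2 + 3 + 1 = 12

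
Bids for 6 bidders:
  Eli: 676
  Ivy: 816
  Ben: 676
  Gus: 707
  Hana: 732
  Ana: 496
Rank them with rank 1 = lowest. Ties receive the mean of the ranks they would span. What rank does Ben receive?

2.5

Sorted (ascending): 496, 676, 676, 707, 732, 816
The 2 values of 676 occupy positions 2–3 → average rank (2+3)/2 = 2.5.
Ben has value 676 → rank 2.5.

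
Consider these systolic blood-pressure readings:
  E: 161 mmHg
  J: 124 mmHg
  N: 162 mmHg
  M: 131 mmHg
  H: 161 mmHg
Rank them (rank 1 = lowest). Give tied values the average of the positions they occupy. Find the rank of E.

3.5

Sorted (ascending): 124, 131, 161, 161, 162
The 2 values of 161 occupy positions 3–4 → average rank (3+4)/2 = 3.5.
E has value 161 mmHg → rank 3.5.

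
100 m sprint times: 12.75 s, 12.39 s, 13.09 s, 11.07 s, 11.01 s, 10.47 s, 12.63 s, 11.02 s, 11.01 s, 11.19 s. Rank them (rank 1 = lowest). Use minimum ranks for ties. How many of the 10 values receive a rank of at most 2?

3

Sorted (ascending): 10.47, 11.01, 11.01, 11.02, 11.07, 11.19, 12.39, 12.63, 12.75, 13.09
The 2 values of 11.01 occupy positions 2–3 → each gets rank 2.
Ranks ≤ 2: {1, 2, 2} → 3 values.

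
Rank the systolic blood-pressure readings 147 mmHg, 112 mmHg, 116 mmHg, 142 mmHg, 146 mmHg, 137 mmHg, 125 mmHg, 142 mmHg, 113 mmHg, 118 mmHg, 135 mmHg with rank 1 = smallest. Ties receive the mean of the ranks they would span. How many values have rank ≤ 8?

7

Sorted (ascending): 112, 113, 116, 118, 125, 135, 137, 142, 142, 146, 147
The 2 values of 142 occupy positions 8–9 → average rank (8+9)/2 = 8.5.
Ranks ≤ 8: {1, 2, 3, 4, 5, 6, 7} → 7 values.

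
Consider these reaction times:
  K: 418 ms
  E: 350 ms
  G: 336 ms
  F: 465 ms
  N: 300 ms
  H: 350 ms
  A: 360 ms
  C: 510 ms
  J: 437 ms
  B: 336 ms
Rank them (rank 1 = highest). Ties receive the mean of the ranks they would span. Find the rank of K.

4

Sorted (descending): 510, 465, 437, 418, 360, 350, 350, 336, 336, 300
The 2 values of 350 occupy positions 6–7 → average rank (6+7)/2 = 6.5.
The 2 values of 336 occupy positions 8–9 → average rank (8+9)/2 = 8.5.
K has value 418 ms → rank 4.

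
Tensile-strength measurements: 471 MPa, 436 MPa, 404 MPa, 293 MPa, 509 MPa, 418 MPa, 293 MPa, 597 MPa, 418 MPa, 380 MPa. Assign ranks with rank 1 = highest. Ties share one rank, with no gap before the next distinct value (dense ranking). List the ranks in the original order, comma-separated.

Sorted (descending): 597, 509, 471, 436, 418, 418, 404, 380, 293, 293
The 2 values of 418 share dense rank 5.
The 2 values of 293 share dense rank 8.
Remaining distinct values take the next consecutive integers.

3, 4, 6, 8, 2, 5, 8, 1, 5, 7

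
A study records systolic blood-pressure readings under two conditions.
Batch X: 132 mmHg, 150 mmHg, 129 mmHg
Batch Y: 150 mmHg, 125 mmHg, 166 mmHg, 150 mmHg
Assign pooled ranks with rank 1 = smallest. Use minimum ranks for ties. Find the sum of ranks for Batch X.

9

Sorted (ascending): 125, 129, 132, 150, 150, 150, 166
The 3 values of 150 occupy positions 4–6 → each gets rank 4.
Batch X values → pooled ranks: 132→3, 150→4, 129→2
Rank sum = 3 + 4 + 2 = 9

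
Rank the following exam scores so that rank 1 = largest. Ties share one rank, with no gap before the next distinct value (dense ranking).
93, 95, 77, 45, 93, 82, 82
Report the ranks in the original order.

2, 1, 4, 5, 2, 3, 3

Sorted (descending): 95, 93, 93, 82, 82, 77, 45
The 2 values of 93 share dense rank 2.
The 2 values of 82 share dense rank 3.
Remaining distinct values take the next consecutive integers.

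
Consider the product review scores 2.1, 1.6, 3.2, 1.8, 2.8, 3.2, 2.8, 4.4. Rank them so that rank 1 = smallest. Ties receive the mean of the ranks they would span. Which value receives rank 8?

Sorted (ascending): 1.6, 1.8, 2.1, 2.8, 2.8, 3.2, 3.2, 4.4
The 2 values of 2.8 occupy positions 4–5 → average rank (4+5)/2 = 4.5.
The 2 values of 3.2 occupy positions 6–7 → average rank (6+7)/2 = 6.5.
Rank 8 → value 4.4.

4.4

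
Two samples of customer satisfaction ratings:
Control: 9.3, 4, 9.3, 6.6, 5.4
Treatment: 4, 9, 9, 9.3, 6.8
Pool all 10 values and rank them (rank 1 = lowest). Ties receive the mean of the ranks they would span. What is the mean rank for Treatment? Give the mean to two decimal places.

5.70

Sorted (ascending): 4, 4, 5.4, 6.6, 6.8, 9, 9, 9.3, 9.3, 9.3
The 2 values of 4 occupy positions 1–2 → average rank (1+2)/2 = 1.5.
The 2 values of 9 occupy positions 6–7 → average rank (6+7)/2 = 6.5.
The 3 values of 9.3 occupy positions 8–10 → average rank 9.
Treatment values → pooled ranks: 4→1.5, 9→6.5, 9→6.5, 9.3→9, 6.8→5
Mean rank = (1.5 + 6.5 + 6.5 + 9 + 5) / 5 = 5.70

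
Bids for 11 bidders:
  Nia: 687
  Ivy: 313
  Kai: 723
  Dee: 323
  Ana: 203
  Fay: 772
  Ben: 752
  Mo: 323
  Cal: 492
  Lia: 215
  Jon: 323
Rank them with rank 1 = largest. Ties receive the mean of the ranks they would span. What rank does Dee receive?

7

Sorted (descending): 772, 752, 723, 687, 492, 323, 323, 323, 313, 215, 203
The 3 values of 323 occupy positions 6–8 → average rank 7.
Dee has value 323 → rank 7.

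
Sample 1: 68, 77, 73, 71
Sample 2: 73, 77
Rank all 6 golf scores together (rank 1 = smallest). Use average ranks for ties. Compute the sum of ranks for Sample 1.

Sorted (ascending): 68, 71, 73, 73, 77, 77
The 2 values of 73 occupy positions 3–4 → average rank (3+4)/2 = 3.5.
The 2 values of 77 occupy positions 5–6 → average rank (5+6)/2 = 5.5.
Sample 1 values → pooled ranks: 68→1, 77→5.5, 73→3.5, 71→2
Rank sum = 1 + 5.5 + 3.5 + 2 = 12

12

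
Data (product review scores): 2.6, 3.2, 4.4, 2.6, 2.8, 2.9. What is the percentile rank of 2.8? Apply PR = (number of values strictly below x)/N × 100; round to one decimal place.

33.3

N = 6.
Strictly below 2.8: 2. Equal to 2.8: 1.
PR = 2/6 × 100 = 33.3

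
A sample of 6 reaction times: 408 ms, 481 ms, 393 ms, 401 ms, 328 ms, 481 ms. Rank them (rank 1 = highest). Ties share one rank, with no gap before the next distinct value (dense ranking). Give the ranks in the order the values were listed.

Sorted (descending): 481, 481, 408, 401, 393, 328
The 2 values of 481 share dense rank 1.
Remaining distinct values take the next consecutive integers.

2, 1, 4, 3, 5, 1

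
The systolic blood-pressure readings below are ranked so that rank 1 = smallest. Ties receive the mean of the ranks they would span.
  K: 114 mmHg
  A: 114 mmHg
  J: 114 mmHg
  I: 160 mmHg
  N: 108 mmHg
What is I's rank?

5

Sorted (ascending): 108, 114, 114, 114, 160
The 3 values of 114 occupy positions 2–4 → average rank 3.
I has value 160 mmHg → rank 5.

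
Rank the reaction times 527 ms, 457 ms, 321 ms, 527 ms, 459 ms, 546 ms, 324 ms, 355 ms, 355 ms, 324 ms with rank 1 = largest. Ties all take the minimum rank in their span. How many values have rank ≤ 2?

3

Sorted (descending): 546, 527, 527, 459, 457, 355, 355, 324, 324, 321
The 2 values of 527 occupy positions 2–3 → each gets rank 2.
The 2 values of 355 occupy positions 6–7 → each gets rank 6.
The 2 values of 324 occupy positions 8–9 → each gets rank 8.
Ranks ≤ 2: {1, 2, 2} → 3 values.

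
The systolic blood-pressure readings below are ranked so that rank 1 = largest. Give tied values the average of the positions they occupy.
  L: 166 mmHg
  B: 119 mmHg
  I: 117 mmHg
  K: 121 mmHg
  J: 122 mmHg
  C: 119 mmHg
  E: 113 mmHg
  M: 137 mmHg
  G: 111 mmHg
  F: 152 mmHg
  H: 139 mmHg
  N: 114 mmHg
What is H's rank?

3

Sorted (descending): 166, 152, 139, 137, 122, 121, 119, 119, 117, 114, 113, 111
The 2 values of 119 occupy positions 7–8 → average rank (7+8)/2 = 7.5.
H has value 139 mmHg → rank 3.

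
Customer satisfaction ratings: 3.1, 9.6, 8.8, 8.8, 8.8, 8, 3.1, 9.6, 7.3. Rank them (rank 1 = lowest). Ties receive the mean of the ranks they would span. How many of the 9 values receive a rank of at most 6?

7

Sorted (ascending): 3.1, 3.1, 7.3, 8, 8.8, 8.8, 8.8, 9.6, 9.6
The 2 values of 3.1 occupy positions 1–2 → average rank (1+2)/2 = 1.5.
The 3 values of 8.8 occupy positions 5–7 → average rank 6.
The 2 values of 9.6 occupy positions 8–9 → average rank (8+9)/2 = 8.5.
Ranks ≤ 6: {1.5, 1.5, 3, 4, 6, 6, 6} → 7 values.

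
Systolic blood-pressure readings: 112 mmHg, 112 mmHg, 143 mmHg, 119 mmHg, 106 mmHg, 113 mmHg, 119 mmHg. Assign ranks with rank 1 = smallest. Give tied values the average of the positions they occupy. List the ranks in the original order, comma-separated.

Sorted (ascending): 106, 112, 112, 113, 119, 119, 143
The 2 values of 112 occupy positions 2–3 → average rank (2+3)/2 = 2.5.
The 2 values of 119 occupy positions 5–6 → average rank (5+6)/2 = 5.5.

2.5, 2.5, 7, 5.5, 1, 4, 5.5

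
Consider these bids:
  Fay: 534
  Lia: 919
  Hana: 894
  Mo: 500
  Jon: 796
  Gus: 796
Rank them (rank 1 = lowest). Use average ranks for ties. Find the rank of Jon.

Sorted (ascending): 500, 534, 796, 796, 894, 919
The 2 values of 796 occupy positions 3–4 → average rank (3+4)/2 = 3.5.
Jon has value 796 → rank 3.5.

3.5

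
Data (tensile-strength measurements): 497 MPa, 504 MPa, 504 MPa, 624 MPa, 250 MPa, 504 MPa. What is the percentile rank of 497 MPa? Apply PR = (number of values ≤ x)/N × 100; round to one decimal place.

N = 6.
Strictly below 497: 1. Equal to 497: 1.
PR = 2/6 × 100 = 33.3

33.3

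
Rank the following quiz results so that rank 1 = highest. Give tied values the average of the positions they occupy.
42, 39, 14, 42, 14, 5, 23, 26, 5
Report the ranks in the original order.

Sorted (descending): 42, 42, 39, 26, 23, 14, 14, 5, 5
The 2 values of 42 occupy positions 1–2 → average rank (1+2)/2 = 1.5.
The 2 values of 14 occupy positions 6–7 → average rank (6+7)/2 = 6.5.
The 2 values of 5 occupy positions 8–9 → average rank (8+9)/2 = 8.5.

1.5, 3, 6.5, 1.5, 6.5, 8.5, 5, 4, 8.5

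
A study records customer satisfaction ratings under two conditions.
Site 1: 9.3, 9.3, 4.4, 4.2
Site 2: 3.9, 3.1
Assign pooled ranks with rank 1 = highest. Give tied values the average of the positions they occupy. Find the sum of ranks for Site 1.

Sorted (descending): 9.3, 9.3, 4.4, 4.2, 3.9, 3.1
The 2 values of 9.3 occupy positions 1–2 → average rank (1+2)/2 = 1.5.
Site 1 values → pooled ranks: 9.3→1.5, 9.3→1.5, 4.4→3, 4.2→4
Rank sum = 1.5 + 1.5 + 3 + 4 = 10

10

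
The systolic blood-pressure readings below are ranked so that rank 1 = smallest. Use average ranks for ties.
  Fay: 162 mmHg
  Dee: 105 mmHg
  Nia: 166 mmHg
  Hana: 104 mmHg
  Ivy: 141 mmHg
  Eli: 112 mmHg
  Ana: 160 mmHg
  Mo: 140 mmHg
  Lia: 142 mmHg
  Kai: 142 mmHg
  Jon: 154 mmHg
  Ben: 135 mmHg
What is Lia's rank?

7.5

Sorted (ascending): 104, 105, 112, 135, 140, 141, 142, 142, 154, 160, 162, 166
The 2 values of 142 occupy positions 7–8 → average rank (7+8)/2 = 7.5.
Lia has value 142 mmHg → rank 7.5.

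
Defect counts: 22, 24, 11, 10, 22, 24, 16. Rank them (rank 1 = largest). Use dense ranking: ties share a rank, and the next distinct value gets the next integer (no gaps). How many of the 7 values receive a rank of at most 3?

5

Sorted (descending): 24, 24, 22, 22, 16, 11, 10
The 2 values of 24 share dense rank 1.
The 2 values of 22 share dense rank 2.
Remaining distinct values take the next consecutive integers.
Ranks ≤ 3: {1, 1, 2, 2, 3} → 5 values.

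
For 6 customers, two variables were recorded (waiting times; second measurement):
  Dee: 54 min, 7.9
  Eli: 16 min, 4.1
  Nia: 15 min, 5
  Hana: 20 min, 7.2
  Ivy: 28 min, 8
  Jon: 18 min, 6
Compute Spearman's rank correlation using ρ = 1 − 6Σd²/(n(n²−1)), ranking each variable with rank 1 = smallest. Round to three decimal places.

0.886

Ranks of variable 1: 6, 2, 1, 4, 5, 3
Ranks of variable 2: 5, 1, 2, 4, 6, 3
d = r₁ − r₂: 1, 1, -1, 0, -1, 0
d²: 1, 1, 1, 0, 1, 0; Σd² = 4
ρ = 1 − 6·4/(6·35) = 1 − 24/210 = 0.886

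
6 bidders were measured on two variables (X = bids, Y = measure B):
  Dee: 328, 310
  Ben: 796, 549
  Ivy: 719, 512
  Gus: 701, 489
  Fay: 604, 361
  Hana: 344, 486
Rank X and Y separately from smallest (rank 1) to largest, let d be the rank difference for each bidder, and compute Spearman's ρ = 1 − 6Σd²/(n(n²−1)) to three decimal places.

Ranks of variable 1: 1, 6, 5, 4, 3, 2
Ranks of variable 2: 1, 6, 5, 4, 2, 3
d = r₁ − r₂: 0, 0, 0, 0, 1, -1
d²: 0, 0, 0, 0, 1, 1; Σd² = 2
ρ = 1 − 6·2/(6·35) = 1 − 12/210 = 0.943

0.943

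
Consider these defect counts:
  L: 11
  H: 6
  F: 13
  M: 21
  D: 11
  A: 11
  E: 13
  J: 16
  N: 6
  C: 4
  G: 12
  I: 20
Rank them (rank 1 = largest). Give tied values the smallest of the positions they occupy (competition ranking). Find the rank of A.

Sorted (descending): 21, 20, 16, 13, 13, 12, 11, 11, 11, 6, 6, 4
The 2 values of 13 occupy positions 4–5 → each gets rank 4.
The 3 values of 11 occupy positions 7–9 → each gets rank 7.
The 2 values of 6 occupy positions 10–11 → each gets rank 10.
A has value 11 → rank 7.

7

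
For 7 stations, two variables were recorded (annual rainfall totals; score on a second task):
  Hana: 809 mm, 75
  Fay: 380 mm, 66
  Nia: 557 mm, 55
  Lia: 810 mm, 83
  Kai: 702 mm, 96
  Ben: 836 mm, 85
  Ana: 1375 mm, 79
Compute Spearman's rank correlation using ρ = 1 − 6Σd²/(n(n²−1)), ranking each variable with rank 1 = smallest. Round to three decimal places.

Ranks of variable 1: 4, 1, 2, 5, 3, 6, 7
Ranks of variable 2: 3, 2, 1, 5, 7, 6, 4
d = r₁ − r₂: 1, -1, 1, 0, -4, 0, 3
d²: 1, 1, 1, 0, 16, 0, 9; Σd² = 28
ρ = 1 − 6·28/(7·48) = 1 − 168/336 = 0.500

0.500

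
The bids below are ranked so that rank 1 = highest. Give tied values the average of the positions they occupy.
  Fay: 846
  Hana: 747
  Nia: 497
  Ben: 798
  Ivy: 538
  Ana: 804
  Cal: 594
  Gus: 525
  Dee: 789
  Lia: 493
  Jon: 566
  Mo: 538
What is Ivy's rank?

Sorted (descending): 846, 804, 798, 789, 747, 594, 566, 538, 538, 525, 497, 493
The 2 values of 538 occupy positions 8–9 → average rank (8+9)/2 = 8.5.
Ivy has value 538 → rank 8.5.

8.5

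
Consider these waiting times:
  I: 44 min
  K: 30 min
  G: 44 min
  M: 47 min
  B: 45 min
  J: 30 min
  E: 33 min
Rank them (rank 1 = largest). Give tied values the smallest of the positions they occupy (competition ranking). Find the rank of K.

Sorted (descending): 47, 45, 44, 44, 33, 30, 30
The 2 values of 44 occupy positions 3–4 → each gets rank 3.
The 2 values of 30 occupy positions 6–7 → each gets rank 6.
K has value 30 min → rank 6.

6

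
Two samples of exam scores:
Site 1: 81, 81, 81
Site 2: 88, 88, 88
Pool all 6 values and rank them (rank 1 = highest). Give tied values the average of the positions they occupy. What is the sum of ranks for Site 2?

Sorted (descending): 88, 88, 88, 81, 81, 81
The 3 values of 88 occupy positions 1–3 → average rank 2.
The 3 values of 81 occupy positions 4–6 → average rank 5.
Site 2 values → pooled ranks: 88→2, 88→2, 88→2
Rank sum = 2 + 2 + 2 = 6

6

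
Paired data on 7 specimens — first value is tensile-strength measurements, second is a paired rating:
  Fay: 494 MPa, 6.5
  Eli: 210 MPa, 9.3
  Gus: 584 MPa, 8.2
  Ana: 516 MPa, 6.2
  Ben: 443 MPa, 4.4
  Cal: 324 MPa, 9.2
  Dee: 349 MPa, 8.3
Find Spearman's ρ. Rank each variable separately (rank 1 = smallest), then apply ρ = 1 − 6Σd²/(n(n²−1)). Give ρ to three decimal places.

-0.679

Ranks of variable 1: 5, 1, 7, 6, 4, 2, 3
Ranks of variable 2: 3, 7, 4, 2, 1, 6, 5
d = r₁ − r₂: 2, -6, 3, 4, 3, -4, -2
d²: 4, 36, 9, 16, 9, 16, 4; Σd² = 94
ρ = 1 − 6·94/(7·48) = 1 − 564/336 = -0.679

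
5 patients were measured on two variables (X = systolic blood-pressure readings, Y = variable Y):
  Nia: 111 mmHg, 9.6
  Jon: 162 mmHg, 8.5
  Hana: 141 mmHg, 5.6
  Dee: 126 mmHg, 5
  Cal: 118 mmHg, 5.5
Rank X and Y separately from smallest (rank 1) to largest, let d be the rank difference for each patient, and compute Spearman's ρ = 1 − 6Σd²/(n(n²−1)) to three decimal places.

Ranks of variable 1: 1, 5, 4, 3, 2
Ranks of variable 2: 5, 4, 3, 1, 2
d = r₁ − r₂: -4, 1, 1, 2, 0
d²: 16, 1, 1, 4, 0; Σd² = 22
ρ = 1 − 6·22/(5·24) = 1 − 132/120 = -0.100

-0.100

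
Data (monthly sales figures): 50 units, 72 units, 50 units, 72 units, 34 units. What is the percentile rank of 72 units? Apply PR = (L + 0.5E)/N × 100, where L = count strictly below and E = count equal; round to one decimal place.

80.0

N = 5.
Strictly below 72: 3. Equal to 72: 2.
PR = (3 + 0.5·2)/5 × 100 = 80.0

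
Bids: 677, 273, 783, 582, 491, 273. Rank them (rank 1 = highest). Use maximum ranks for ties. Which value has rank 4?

Sorted (descending): 783, 677, 582, 491, 273, 273
The 2 values of 273 occupy positions 5–6 → each gets rank 6.
Rank 4 → value 491.

491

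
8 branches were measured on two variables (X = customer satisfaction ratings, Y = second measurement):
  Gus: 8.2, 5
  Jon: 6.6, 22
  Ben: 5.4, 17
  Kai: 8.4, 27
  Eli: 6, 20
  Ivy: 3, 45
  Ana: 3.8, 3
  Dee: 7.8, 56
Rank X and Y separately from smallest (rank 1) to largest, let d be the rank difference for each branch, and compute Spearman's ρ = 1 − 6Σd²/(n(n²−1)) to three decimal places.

0.167

Ranks of variable 1: 7, 5, 3, 8, 4, 1, 2, 6
Ranks of variable 2: 2, 5, 3, 6, 4, 7, 1, 8
d = r₁ − r₂: 5, 0, 0, 2, 0, -6, 1, -2
d²: 25, 0, 0, 4, 0, 36, 1, 4; Σd² = 70
ρ = 1 − 6·70/(8·63) = 1 − 420/504 = 0.167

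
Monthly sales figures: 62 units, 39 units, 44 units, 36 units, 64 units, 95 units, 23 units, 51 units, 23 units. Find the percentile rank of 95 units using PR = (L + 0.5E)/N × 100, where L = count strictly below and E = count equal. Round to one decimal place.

94.4

N = 9.
Strictly below 95: 8. Equal to 95: 1.
PR = (8 + 0.5·1)/9 × 100 = 94.4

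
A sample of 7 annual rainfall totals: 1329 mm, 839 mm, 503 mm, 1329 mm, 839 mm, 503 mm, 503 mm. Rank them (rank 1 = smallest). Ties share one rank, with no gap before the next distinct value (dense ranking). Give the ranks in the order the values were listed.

3, 2, 1, 3, 2, 1, 1

Sorted (ascending): 503, 503, 503, 839, 839, 1329, 1329
The 3 values of 503 share dense rank 1.
The 2 values of 839 share dense rank 2.
The 2 values of 1329 share dense rank 3.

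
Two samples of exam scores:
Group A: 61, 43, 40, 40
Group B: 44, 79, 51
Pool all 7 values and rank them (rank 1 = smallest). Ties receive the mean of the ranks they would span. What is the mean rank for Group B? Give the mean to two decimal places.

Sorted (ascending): 40, 40, 43, 44, 51, 61, 79
The 2 values of 40 occupy positions 1–2 → average rank (1+2)/2 = 1.5.
Group B values → pooled ranks: 44→4, 79→7, 51→5
Mean rank = (4 + 7 + 5) / 3 = 5.33

5.33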